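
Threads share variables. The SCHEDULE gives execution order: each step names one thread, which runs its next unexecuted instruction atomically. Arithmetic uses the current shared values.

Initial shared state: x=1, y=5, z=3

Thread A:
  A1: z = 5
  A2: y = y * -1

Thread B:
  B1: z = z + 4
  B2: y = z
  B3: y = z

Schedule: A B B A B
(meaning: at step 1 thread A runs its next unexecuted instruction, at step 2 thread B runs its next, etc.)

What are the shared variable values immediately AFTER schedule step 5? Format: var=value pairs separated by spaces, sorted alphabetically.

Step 1: thread A executes A1 (z = 5). Shared: x=1 y=5 z=5. PCs: A@1 B@0
Step 2: thread B executes B1 (z = z + 4). Shared: x=1 y=5 z=9. PCs: A@1 B@1
Step 3: thread B executes B2 (y = z). Shared: x=1 y=9 z=9. PCs: A@1 B@2
Step 4: thread A executes A2 (y = y * -1). Shared: x=1 y=-9 z=9. PCs: A@2 B@2
Step 5: thread B executes B3 (y = z). Shared: x=1 y=9 z=9. PCs: A@2 B@3

Answer: x=1 y=9 z=9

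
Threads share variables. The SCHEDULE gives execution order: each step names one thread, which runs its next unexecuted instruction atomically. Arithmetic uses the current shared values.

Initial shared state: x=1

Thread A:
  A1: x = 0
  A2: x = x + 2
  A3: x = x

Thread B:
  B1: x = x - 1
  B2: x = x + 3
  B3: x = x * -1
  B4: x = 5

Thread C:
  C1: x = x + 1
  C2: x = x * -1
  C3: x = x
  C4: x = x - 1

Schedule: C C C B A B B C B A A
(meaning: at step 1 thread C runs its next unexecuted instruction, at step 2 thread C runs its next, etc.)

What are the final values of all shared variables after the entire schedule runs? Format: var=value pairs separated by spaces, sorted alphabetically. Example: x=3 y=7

Step 1: thread C executes C1 (x = x + 1). Shared: x=2. PCs: A@0 B@0 C@1
Step 2: thread C executes C2 (x = x * -1). Shared: x=-2. PCs: A@0 B@0 C@2
Step 3: thread C executes C3 (x = x). Shared: x=-2. PCs: A@0 B@0 C@3
Step 4: thread B executes B1 (x = x - 1). Shared: x=-3. PCs: A@0 B@1 C@3
Step 5: thread A executes A1 (x = 0). Shared: x=0. PCs: A@1 B@1 C@3
Step 6: thread B executes B2 (x = x + 3). Shared: x=3. PCs: A@1 B@2 C@3
Step 7: thread B executes B3 (x = x * -1). Shared: x=-3. PCs: A@1 B@3 C@3
Step 8: thread C executes C4 (x = x - 1). Shared: x=-4. PCs: A@1 B@3 C@4
Step 9: thread B executes B4 (x = 5). Shared: x=5. PCs: A@1 B@4 C@4
Step 10: thread A executes A2 (x = x + 2). Shared: x=7. PCs: A@2 B@4 C@4
Step 11: thread A executes A3 (x = x). Shared: x=7. PCs: A@3 B@4 C@4

Answer: x=7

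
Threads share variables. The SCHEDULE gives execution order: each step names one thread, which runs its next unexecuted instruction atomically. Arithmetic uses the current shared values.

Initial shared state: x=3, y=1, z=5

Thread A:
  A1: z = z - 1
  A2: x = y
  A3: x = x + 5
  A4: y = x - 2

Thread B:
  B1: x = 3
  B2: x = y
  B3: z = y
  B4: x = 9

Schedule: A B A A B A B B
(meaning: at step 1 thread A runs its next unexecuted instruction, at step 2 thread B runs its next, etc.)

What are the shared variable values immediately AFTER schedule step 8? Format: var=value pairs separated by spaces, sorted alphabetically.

Answer: x=9 y=-1 z=-1

Derivation:
Step 1: thread A executes A1 (z = z - 1). Shared: x=3 y=1 z=4. PCs: A@1 B@0
Step 2: thread B executes B1 (x = 3). Shared: x=3 y=1 z=4. PCs: A@1 B@1
Step 3: thread A executes A2 (x = y). Shared: x=1 y=1 z=4. PCs: A@2 B@1
Step 4: thread A executes A3 (x = x + 5). Shared: x=6 y=1 z=4. PCs: A@3 B@1
Step 5: thread B executes B2 (x = y). Shared: x=1 y=1 z=4. PCs: A@3 B@2
Step 6: thread A executes A4 (y = x - 2). Shared: x=1 y=-1 z=4. PCs: A@4 B@2
Step 7: thread B executes B3 (z = y). Shared: x=1 y=-1 z=-1. PCs: A@4 B@3
Step 8: thread B executes B4 (x = 9). Shared: x=9 y=-1 z=-1. PCs: A@4 B@4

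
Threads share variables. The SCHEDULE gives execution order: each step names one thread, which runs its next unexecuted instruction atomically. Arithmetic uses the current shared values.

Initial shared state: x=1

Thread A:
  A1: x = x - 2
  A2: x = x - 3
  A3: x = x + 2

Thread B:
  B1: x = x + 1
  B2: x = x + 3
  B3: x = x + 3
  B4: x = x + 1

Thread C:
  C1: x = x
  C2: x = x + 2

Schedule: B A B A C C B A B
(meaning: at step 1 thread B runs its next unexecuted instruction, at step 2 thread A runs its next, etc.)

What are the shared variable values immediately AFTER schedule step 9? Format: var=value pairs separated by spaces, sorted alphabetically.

Answer: x=8

Derivation:
Step 1: thread B executes B1 (x = x + 1). Shared: x=2. PCs: A@0 B@1 C@0
Step 2: thread A executes A1 (x = x - 2). Shared: x=0. PCs: A@1 B@1 C@0
Step 3: thread B executes B2 (x = x + 3). Shared: x=3. PCs: A@1 B@2 C@0
Step 4: thread A executes A2 (x = x - 3). Shared: x=0. PCs: A@2 B@2 C@0
Step 5: thread C executes C1 (x = x). Shared: x=0. PCs: A@2 B@2 C@1
Step 6: thread C executes C2 (x = x + 2). Shared: x=2. PCs: A@2 B@2 C@2
Step 7: thread B executes B3 (x = x + 3). Shared: x=5. PCs: A@2 B@3 C@2
Step 8: thread A executes A3 (x = x + 2). Shared: x=7. PCs: A@3 B@3 C@2
Step 9: thread B executes B4 (x = x + 1). Shared: x=8. PCs: A@3 B@4 C@2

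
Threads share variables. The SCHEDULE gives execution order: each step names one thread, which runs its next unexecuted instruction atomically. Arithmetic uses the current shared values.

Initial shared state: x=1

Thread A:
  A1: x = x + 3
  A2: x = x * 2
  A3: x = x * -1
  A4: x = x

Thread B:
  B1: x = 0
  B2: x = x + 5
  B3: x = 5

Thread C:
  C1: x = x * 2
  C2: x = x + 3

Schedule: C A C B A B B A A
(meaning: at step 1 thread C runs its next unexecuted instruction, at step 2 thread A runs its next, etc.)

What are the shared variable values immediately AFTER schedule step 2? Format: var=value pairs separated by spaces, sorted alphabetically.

Answer: x=5

Derivation:
Step 1: thread C executes C1 (x = x * 2). Shared: x=2. PCs: A@0 B@0 C@1
Step 2: thread A executes A1 (x = x + 3). Shared: x=5. PCs: A@1 B@0 C@1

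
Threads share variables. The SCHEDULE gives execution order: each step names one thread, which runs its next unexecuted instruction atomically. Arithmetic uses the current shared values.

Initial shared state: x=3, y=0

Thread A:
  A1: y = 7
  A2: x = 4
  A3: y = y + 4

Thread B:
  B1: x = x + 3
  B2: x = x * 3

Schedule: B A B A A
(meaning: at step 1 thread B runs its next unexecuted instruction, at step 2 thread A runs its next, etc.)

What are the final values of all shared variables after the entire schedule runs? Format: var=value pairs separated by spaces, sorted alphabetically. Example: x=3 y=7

Step 1: thread B executes B1 (x = x + 3). Shared: x=6 y=0. PCs: A@0 B@1
Step 2: thread A executes A1 (y = 7). Shared: x=6 y=7. PCs: A@1 B@1
Step 3: thread B executes B2 (x = x * 3). Shared: x=18 y=7. PCs: A@1 B@2
Step 4: thread A executes A2 (x = 4). Shared: x=4 y=7. PCs: A@2 B@2
Step 5: thread A executes A3 (y = y + 4). Shared: x=4 y=11. PCs: A@3 B@2

Answer: x=4 y=11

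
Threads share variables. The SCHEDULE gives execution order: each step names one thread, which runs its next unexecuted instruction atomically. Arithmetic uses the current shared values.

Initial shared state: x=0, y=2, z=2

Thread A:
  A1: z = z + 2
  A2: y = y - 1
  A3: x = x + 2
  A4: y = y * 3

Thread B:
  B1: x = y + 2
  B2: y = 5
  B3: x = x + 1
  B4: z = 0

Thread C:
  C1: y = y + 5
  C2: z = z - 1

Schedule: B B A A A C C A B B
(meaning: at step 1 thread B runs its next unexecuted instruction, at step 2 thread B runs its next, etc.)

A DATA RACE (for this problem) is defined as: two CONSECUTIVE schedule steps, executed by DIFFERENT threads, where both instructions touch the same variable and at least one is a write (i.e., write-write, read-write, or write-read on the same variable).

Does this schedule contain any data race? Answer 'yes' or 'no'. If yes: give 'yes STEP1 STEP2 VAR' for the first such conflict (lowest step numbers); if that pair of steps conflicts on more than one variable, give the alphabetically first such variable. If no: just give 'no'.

Steps 1,2: same thread (B). No race.
Steps 2,3: B(r=-,w=y) vs A(r=z,w=z). No conflict.
Steps 3,4: same thread (A). No race.
Steps 4,5: same thread (A). No race.
Steps 5,6: A(r=x,w=x) vs C(r=y,w=y). No conflict.
Steps 6,7: same thread (C). No race.
Steps 7,8: C(r=z,w=z) vs A(r=y,w=y). No conflict.
Steps 8,9: A(r=y,w=y) vs B(r=x,w=x). No conflict.
Steps 9,10: same thread (B). No race.

Answer: no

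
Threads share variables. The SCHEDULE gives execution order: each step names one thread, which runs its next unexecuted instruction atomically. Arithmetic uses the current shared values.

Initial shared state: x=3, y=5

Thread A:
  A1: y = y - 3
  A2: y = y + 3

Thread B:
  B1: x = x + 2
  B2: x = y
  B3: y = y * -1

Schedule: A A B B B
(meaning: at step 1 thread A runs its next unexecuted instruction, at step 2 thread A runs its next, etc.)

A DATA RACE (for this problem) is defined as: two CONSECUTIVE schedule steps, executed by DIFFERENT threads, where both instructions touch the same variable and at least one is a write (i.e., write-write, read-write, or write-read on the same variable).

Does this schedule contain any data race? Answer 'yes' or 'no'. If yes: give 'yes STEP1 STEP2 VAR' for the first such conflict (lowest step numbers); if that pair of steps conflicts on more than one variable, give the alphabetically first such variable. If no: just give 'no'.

Steps 1,2: same thread (A). No race.
Steps 2,3: A(r=y,w=y) vs B(r=x,w=x). No conflict.
Steps 3,4: same thread (B). No race.
Steps 4,5: same thread (B). No race.

Answer: no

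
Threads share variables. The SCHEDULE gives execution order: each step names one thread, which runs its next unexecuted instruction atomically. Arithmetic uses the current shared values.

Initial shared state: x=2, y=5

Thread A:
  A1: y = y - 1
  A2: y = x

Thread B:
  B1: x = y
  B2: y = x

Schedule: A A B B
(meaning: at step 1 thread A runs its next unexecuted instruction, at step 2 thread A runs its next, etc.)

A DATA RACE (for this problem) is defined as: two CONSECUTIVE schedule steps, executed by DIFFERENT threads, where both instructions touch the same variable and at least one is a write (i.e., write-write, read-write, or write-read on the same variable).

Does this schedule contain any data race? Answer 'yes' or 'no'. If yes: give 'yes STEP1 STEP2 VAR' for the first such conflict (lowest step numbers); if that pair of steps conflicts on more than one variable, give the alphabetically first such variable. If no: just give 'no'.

Answer: yes 2 3 x

Derivation:
Steps 1,2: same thread (A). No race.
Steps 2,3: A(y = x) vs B(x = y). RACE on x (R-W), y (W-R). Multiple vars; alphabetically first is x.
Steps 3,4: same thread (B). No race.
First conflict at steps 2,3.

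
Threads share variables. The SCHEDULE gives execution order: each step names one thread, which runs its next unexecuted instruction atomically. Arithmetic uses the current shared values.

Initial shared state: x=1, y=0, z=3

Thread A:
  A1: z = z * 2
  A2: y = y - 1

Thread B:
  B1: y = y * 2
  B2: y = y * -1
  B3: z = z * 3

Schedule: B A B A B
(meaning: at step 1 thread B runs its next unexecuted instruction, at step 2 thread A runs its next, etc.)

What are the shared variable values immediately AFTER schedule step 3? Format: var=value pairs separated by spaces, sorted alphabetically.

Answer: x=1 y=0 z=6

Derivation:
Step 1: thread B executes B1 (y = y * 2). Shared: x=1 y=0 z=3. PCs: A@0 B@1
Step 2: thread A executes A1 (z = z * 2). Shared: x=1 y=0 z=6. PCs: A@1 B@1
Step 3: thread B executes B2 (y = y * -1). Shared: x=1 y=0 z=6. PCs: A@1 B@2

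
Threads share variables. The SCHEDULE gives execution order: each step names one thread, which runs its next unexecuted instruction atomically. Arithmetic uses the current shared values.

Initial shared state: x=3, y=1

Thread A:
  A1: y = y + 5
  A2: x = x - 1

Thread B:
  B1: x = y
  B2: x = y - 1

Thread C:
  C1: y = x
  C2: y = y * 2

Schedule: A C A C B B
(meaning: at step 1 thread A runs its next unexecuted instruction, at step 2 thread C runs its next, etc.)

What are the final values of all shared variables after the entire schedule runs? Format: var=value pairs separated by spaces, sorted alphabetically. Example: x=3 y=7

Answer: x=5 y=6

Derivation:
Step 1: thread A executes A1 (y = y + 5). Shared: x=3 y=6. PCs: A@1 B@0 C@0
Step 2: thread C executes C1 (y = x). Shared: x=3 y=3. PCs: A@1 B@0 C@1
Step 3: thread A executes A2 (x = x - 1). Shared: x=2 y=3. PCs: A@2 B@0 C@1
Step 4: thread C executes C2 (y = y * 2). Shared: x=2 y=6. PCs: A@2 B@0 C@2
Step 5: thread B executes B1 (x = y). Shared: x=6 y=6. PCs: A@2 B@1 C@2
Step 6: thread B executes B2 (x = y - 1). Shared: x=5 y=6. PCs: A@2 B@2 C@2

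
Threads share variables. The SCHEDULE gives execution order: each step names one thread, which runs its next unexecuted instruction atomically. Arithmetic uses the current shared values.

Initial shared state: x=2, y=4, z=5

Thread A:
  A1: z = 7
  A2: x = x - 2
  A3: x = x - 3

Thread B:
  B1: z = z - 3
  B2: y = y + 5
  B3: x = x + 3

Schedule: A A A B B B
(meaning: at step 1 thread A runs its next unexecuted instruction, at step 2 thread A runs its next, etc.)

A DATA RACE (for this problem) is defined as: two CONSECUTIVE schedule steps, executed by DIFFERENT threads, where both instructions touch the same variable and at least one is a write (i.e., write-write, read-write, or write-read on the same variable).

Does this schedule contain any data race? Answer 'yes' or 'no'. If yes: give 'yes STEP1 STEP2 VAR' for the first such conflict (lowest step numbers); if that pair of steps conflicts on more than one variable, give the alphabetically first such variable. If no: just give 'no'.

Steps 1,2: same thread (A). No race.
Steps 2,3: same thread (A). No race.
Steps 3,4: A(r=x,w=x) vs B(r=z,w=z). No conflict.
Steps 4,5: same thread (B). No race.
Steps 5,6: same thread (B). No race.

Answer: no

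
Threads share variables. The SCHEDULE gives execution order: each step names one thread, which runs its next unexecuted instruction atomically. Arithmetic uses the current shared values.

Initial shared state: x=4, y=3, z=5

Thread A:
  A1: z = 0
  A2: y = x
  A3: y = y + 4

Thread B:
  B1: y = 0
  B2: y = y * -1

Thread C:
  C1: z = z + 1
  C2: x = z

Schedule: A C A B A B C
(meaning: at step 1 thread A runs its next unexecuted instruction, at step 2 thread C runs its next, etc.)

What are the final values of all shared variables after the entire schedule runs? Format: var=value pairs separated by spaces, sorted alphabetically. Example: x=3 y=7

Answer: x=1 y=-4 z=1

Derivation:
Step 1: thread A executes A1 (z = 0). Shared: x=4 y=3 z=0. PCs: A@1 B@0 C@0
Step 2: thread C executes C1 (z = z + 1). Shared: x=4 y=3 z=1. PCs: A@1 B@0 C@1
Step 3: thread A executes A2 (y = x). Shared: x=4 y=4 z=1. PCs: A@2 B@0 C@1
Step 4: thread B executes B1 (y = 0). Shared: x=4 y=0 z=1. PCs: A@2 B@1 C@1
Step 5: thread A executes A3 (y = y + 4). Shared: x=4 y=4 z=1. PCs: A@3 B@1 C@1
Step 6: thread B executes B2 (y = y * -1). Shared: x=4 y=-4 z=1. PCs: A@3 B@2 C@1
Step 7: thread C executes C2 (x = z). Shared: x=1 y=-4 z=1. PCs: A@3 B@2 C@2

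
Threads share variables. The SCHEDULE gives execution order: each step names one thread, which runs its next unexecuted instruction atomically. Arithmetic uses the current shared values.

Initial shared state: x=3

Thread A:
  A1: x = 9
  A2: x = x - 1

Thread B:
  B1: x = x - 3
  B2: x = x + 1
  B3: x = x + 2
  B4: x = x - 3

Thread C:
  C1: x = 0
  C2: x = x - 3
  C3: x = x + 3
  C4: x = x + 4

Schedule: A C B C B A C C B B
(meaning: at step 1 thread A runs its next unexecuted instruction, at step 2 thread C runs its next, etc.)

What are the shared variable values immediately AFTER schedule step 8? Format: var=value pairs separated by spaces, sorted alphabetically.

Step 1: thread A executes A1 (x = 9). Shared: x=9. PCs: A@1 B@0 C@0
Step 2: thread C executes C1 (x = 0). Shared: x=0. PCs: A@1 B@0 C@1
Step 3: thread B executes B1 (x = x - 3). Shared: x=-3. PCs: A@1 B@1 C@1
Step 4: thread C executes C2 (x = x - 3). Shared: x=-6. PCs: A@1 B@1 C@2
Step 5: thread B executes B2 (x = x + 1). Shared: x=-5. PCs: A@1 B@2 C@2
Step 6: thread A executes A2 (x = x - 1). Shared: x=-6. PCs: A@2 B@2 C@2
Step 7: thread C executes C3 (x = x + 3). Shared: x=-3. PCs: A@2 B@2 C@3
Step 8: thread C executes C4 (x = x + 4). Shared: x=1. PCs: A@2 B@2 C@4

Answer: x=1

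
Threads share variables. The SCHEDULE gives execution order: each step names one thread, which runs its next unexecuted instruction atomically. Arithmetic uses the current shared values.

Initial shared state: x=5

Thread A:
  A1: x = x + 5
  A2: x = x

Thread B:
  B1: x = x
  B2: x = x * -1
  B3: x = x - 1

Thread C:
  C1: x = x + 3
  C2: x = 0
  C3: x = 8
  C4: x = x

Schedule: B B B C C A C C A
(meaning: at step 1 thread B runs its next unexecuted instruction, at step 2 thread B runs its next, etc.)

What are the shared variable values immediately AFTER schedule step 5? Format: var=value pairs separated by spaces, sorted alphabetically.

Answer: x=0

Derivation:
Step 1: thread B executes B1 (x = x). Shared: x=5. PCs: A@0 B@1 C@0
Step 2: thread B executes B2 (x = x * -1). Shared: x=-5. PCs: A@0 B@2 C@0
Step 3: thread B executes B3 (x = x - 1). Shared: x=-6. PCs: A@0 B@3 C@0
Step 4: thread C executes C1 (x = x + 3). Shared: x=-3. PCs: A@0 B@3 C@1
Step 5: thread C executes C2 (x = 0). Shared: x=0. PCs: A@0 B@3 C@2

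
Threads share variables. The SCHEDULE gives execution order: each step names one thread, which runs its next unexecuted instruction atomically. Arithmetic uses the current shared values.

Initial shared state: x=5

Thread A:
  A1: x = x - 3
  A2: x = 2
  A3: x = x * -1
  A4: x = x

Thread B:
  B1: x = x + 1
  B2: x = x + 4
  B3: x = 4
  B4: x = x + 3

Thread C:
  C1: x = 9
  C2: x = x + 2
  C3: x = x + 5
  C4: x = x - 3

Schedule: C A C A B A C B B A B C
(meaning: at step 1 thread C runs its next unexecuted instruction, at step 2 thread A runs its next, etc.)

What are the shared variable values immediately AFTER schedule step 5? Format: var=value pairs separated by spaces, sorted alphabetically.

Step 1: thread C executes C1 (x = 9). Shared: x=9. PCs: A@0 B@0 C@1
Step 2: thread A executes A1 (x = x - 3). Shared: x=6. PCs: A@1 B@0 C@1
Step 3: thread C executes C2 (x = x + 2). Shared: x=8. PCs: A@1 B@0 C@2
Step 4: thread A executes A2 (x = 2). Shared: x=2. PCs: A@2 B@0 C@2
Step 5: thread B executes B1 (x = x + 1). Shared: x=3. PCs: A@2 B@1 C@2

Answer: x=3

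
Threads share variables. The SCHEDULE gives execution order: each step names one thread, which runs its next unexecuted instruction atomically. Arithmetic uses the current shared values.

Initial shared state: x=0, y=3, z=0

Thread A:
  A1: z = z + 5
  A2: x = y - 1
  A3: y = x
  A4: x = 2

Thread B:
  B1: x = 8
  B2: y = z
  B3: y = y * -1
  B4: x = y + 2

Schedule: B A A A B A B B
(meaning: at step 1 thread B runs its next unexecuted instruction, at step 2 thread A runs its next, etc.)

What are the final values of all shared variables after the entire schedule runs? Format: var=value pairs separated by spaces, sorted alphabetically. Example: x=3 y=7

Step 1: thread B executes B1 (x = 8). Shared: x=8 y=3 z=0. PCs: A@0 B@1
Step 2: thread A executes A1 (z = z + 5). Shared: x=8 y=3 z=5. PCs: A@1 B@1
Step 3: thread A executes A2 (x = y - 1). Shared: x=2 y=3 z=5. PCs: A@2 B@1
Step 4: thread A executes A3 (y = x). Shared: x=2 y=2 z=5. PCs: A@3 B@1
Step 5: thread B executes B2 (y = z). Shared: x=2 y=5 z=5. PCs: A@3 B@2
Step 6: thread A executes A4 (x = 2). Shared: x=2 y=5 z=5. PCs: A@4 B@2
Step 7: thread B executes B3 (y = y * -1). Shared: x=2 y=-5 z=5. PCs: A@4 B@3
Step 8: thread B executes B4 (x = y + 2). Shared: x=-3 y=-5 z=5. PCs: A@4 B@4

Answer: x=-3 y=-5 z=5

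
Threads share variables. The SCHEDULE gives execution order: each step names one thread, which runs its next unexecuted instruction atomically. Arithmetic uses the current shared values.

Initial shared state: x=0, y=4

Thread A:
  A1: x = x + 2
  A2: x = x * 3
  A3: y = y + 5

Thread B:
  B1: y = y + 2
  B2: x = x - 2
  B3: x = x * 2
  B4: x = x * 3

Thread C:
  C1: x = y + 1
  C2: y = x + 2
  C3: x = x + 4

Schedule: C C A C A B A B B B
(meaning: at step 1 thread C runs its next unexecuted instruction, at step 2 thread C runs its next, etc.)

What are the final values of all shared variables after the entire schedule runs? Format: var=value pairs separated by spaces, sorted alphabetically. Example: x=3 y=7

Step 1: thread C executes C1 (x = y + 1). Shared: x=5 y=4. PCs: A@0 B@0 C@1
Step 2: thread C executes C2 (y = x + 2). Shared: x=5 y=7. PCs: A@0 B@0 C@2
Step 3: thread A executes A1 (x = x + 2). Shared: x=7 y=7. PCs: A@1 B@0 C@2
Step 4: thread C executes C3 (x = x + 4). Shared: x=11 y=7. PCs: A@1 B@0 C@3
Step 5: thread A executes A2 (x = x * 3). Shared: x=33 y=7. PCs: A@2 B@0 C@3
Step 6: thread B executes B1 (y = y + 2). Shared: x=33 y=9. PCs: A@2 B@1 C@3
Step 7: thread A executes A3 (y = y + 5). Shared: x=33 y=14. PCs: A@3 B@1 C@3
Step 8: thread B executes B2 (x = x - 2). Shared: x=31 y=14. PCs: A@3 B@2 C@3
Step 9: thread B executes B3 (x = x * 2). Shared: x=62 y=14. PCs: A@3 B@3 C@3
Step 10: thread B executes B4 (x = x * 3). Shared: x=186 y=14. PCs: A@3 B@4 C@3

Answer: x=186 y=14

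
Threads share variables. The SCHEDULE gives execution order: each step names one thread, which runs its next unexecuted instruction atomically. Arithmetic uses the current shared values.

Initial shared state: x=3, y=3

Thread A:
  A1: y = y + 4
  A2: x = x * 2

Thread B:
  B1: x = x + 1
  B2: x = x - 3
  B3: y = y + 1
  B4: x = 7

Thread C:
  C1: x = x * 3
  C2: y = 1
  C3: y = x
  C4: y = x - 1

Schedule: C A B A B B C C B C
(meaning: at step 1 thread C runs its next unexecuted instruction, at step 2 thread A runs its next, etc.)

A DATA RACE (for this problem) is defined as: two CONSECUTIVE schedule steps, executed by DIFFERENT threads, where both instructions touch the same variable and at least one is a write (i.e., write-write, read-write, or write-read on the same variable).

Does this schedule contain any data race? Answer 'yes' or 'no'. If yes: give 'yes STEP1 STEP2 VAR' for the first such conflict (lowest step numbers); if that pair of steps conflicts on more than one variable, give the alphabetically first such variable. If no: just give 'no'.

Answer: yes 3 4 x

Derivation:
Steps 1,2: C(r=x,w=x) vs A(r=y,w=y). No conflict.
Steps 2,3: A(r=y,w=y) vs B(r=x,w=x). No conflict.
Steps 3,4: B(x = x + 1) vs A(x = x * 2). RACE on x (W-W).
Steps 4,5: A(x = x * 2) vs B(x = x - 3). RACE on x (W-W).
Steps 5,6: same thread (B). No race.
Steps 6,7: B(y = y + 1) vs C(y = 1). RACE on y (W-W).
Steps 7,8: same thread (C). No race.
Steps 8,9: C(y = x) vs B(x = 7). RACE on x (R-W).
Steps 9,10: B(x = 7) vs C(y = x - 1). RACE on x (W-R).
First conflict at steps 3,4.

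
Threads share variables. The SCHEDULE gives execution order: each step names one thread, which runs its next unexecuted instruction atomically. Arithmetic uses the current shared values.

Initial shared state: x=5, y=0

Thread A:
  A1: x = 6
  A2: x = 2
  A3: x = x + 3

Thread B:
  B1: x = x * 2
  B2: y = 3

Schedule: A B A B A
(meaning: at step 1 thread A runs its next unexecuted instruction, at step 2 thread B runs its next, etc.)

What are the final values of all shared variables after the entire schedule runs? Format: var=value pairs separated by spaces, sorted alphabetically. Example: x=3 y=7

Answer: x=5 y=3

Derivation:
Step 1: thread A executes A1 (x = 6). Shared: x=6 y=0. PCs: A@1 B@0
Step 2: thread B executes B1 (x = x * 2). Shared: x=12 y=0. PCs: A@1 B@1
Step 3: thread A executes A2 (x = 2). Shared: x=2 y=0. PCs: A@2 B@1
Step 4: thread B executes B2 (y = 3). Shared: x=2 y=3. PCs: A@2 B@2
Step 5: thread A executes A3 (x = x + 3). Shared: x=5 y=3. PCs: A@3 B@2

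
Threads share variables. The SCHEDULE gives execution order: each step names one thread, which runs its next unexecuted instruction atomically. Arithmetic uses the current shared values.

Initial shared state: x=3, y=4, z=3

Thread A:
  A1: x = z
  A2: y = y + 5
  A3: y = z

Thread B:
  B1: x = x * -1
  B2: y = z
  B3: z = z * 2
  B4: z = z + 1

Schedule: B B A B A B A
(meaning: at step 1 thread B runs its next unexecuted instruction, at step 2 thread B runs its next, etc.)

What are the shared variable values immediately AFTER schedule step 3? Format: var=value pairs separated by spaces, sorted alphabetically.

Answer: x=3 y=3 z=3

Derivation:
Step 1: thread B executes B1 (x = x * -1). Shared: x=-3 y=4 z=3. PCs: A@0 B@1
Step 2: thread B executes B2 (y = z). Shared: x=-3 y=3 z=3. PCs: A@0 B@2
Step 3: thread A executes A1 (x = z). Shared: x=3 y=3 z=3. PCs: A@1 B@2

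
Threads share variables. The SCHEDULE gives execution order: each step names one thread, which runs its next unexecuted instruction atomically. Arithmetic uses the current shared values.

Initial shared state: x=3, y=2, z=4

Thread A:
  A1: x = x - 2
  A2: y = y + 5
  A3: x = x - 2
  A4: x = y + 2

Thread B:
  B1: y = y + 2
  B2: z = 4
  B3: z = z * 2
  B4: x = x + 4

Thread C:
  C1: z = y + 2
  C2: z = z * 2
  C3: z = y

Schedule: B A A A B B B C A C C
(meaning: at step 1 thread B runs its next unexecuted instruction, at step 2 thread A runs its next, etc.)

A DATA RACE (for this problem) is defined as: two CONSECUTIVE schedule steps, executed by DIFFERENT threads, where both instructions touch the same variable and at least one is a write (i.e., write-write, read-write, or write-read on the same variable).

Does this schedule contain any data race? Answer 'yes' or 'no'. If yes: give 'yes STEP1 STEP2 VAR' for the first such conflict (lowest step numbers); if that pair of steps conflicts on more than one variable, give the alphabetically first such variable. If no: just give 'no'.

Steps 1,2: B(r=y,w=y) vs A(r=x,w=x). No conflict.
Steps 2,3: same thread (A). No race.
Steps 3,4: same thread (A). No race.
Steps 4,5: A(r=x,w=x) vs B(r=-,w=z). No conflict.
Steps 5,6: same thread (B). No race.
Steps 6,7: same thread (B). No race.
Steps 7,8: B(r=x,w=x) vs C(r=y,w=z). No conflict.
Steps 8,9: C(r=y,w=z) vs A(r=y,w=x). No conflict.
Steps 9,10: A(r=y,w=x) vs C(r=z,w=z). No conflict.
Steps 10,11: same thread (C). No race.

Answer: no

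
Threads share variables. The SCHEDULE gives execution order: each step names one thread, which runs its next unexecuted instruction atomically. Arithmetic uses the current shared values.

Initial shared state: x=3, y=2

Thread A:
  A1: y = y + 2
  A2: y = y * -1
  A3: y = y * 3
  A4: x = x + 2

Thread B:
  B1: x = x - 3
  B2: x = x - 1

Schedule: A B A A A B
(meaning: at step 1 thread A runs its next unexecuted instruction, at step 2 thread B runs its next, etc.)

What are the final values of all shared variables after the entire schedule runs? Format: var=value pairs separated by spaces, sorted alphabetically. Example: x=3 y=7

Answer: x=1 y=-12

Derivation:
Step 1: thread A executes A1 (y = y + 2). Shared: x=3 y=4. PCs: A@1 B@0
Step 2: thread B executes B1 (x = x - 3). Shared: x=0 y=4. PCs: A@1 B@1
Step 3: thread A executes A2 (y = y * -1). Shared: x=0 y=-4. PCs: A@2 B@1
Step 4: thread A executes A3 (y = y * 3). Shared: x=0 y=-12. PCs: A@3 B@1
Step 5: thread A executes A4 (x = x + 2). Shared: x=2 y=-12. PCs: A@4 B@1
Step 6: thread B executes B2 (x = x - 1). Shared: x=1 y=-12. PCs: A@4 B@2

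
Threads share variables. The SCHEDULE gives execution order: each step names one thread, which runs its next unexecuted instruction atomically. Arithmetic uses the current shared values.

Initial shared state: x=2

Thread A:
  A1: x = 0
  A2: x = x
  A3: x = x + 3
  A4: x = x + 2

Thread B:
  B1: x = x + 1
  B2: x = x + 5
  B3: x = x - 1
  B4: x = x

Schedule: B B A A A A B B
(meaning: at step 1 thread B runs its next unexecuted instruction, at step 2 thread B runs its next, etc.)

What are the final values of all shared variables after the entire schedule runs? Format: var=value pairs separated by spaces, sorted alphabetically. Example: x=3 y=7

Step 1: thread B executes B1 (x = x + 1). Shared: x=3. PCs: A@0 B@1
Step 2: thread B executes B2 (x = x + 5). Shared: x=8. PCs: A@0 B@2
Step 3: thread A executes A1 (x = 0). Shared: x=0. PCs: A@1 B@2
Step 4: thread A executes A2 (x = x). Shared: x=0. PCs: A@2 B@2
Step 5: thread A executes A3 (x = x + 3). Shared: x=3. PCs: A@3 B@2
Step 6: thread A executes A4 (x = x + 2). Shared: x=5. PCs: A@4 B@2
Step 7: thread B executes B3 (x = x - 1). Shared: x=4. PCs: A@4 B@3
Step 8: thread B executes B4 (x = x). Shared: x=4. PCs: A@4 B@4

Answer: x=4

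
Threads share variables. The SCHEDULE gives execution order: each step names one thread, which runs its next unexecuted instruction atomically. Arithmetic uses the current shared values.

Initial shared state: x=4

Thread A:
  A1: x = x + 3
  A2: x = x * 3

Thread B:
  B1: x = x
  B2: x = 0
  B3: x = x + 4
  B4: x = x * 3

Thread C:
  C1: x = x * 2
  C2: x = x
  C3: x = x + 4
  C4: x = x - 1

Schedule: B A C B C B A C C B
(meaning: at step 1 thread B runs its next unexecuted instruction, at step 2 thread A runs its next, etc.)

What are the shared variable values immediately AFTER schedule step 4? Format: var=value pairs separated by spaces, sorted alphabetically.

Step 1: thread B executes B1 (x = x). Shared: x=4. PCs: A@0 B@1 C@0
Step 2: thread A executes A1 (x = x + 3). Shared: x=7. PCs: A@1 B@1 C@0
Step 3: thread C executes C1 (x = x * 2). Shared: x=14. PCs: A@1 B@1 C@1
Step 4: thread B executes B2 (x = 0). Shared: x=0. PCs: A@1 B@2 C@1

Answer: x=0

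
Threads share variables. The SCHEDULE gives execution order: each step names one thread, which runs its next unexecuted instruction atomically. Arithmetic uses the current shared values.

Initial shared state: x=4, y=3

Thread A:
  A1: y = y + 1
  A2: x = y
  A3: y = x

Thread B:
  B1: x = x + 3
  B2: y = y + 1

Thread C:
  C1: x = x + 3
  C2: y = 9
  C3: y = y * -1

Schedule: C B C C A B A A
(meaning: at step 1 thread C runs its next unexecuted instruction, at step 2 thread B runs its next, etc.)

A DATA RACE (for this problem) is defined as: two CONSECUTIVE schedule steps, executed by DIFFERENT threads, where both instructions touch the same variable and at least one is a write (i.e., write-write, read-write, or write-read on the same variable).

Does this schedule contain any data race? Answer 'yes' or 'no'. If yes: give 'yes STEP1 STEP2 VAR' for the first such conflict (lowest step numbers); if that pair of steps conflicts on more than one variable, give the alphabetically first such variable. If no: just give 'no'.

Steps 1,2: C(x = x + 3) vs B(x = x + 3). RACE on x (W-W).
Steps 2,3: B(r=x,w=x) vs C(r=-,w=y). No conflict.
Steps 3,4: same thread (C). No race.
Steps 4,5: C(y = y * -1) vs A(y = y + 1). RACE on y (W-W).
Steps 5,6: A(y = y + 1) vs B(y = y + 1). RACE on y (W-W).
Steps 6,7: B(y = y + 1) vs A(x = y). RACE on y (W-R).
Steps 7,8: same thread (A). No race.
First conflict at steps 1,2.

Answer: yes 1 2 x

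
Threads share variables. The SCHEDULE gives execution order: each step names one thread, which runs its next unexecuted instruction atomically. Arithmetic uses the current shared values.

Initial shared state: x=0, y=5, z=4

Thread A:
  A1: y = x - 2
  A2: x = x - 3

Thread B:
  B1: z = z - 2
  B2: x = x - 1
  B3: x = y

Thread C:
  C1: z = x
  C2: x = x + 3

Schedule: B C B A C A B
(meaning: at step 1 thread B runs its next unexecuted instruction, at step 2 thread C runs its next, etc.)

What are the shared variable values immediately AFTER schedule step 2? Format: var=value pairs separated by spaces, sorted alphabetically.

Answer: x=0 y=5 z=0

Derivation:
Step 1: thread B executes B1 (z = z - 2). Shared: x=0 y=5 z=2. PCs: A@0 B@1 C@0
Step 2: thread C executes C1 (z = x). Shared: x=0 y=5 z=0. PCs: A@0 B@1 C@1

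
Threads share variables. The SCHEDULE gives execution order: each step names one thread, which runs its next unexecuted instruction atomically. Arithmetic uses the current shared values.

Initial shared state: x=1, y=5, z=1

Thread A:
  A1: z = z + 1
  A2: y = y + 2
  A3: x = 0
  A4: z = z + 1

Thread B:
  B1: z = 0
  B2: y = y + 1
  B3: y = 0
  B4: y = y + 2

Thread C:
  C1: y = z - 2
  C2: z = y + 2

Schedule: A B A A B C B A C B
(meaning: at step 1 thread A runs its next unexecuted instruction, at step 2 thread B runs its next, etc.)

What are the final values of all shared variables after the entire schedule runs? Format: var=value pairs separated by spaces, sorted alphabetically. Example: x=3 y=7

Answer: x=0 y=2 z=2

Derivation:
Step 1: thread A executes A1 (z = z + 1). Shared: x=1 y=5 z=2. PCs: A@1 B@0 C@0
Step 2: thread B executes B1 (z = 0). Shared: x=1 y=5 z=0. PCs: A@1 B@1 C@0
Step 3: thread A executes A2 (y = y + 2). Shared: x=1 y=7 z=0. PCs: A@2 B@1 C@0
Step 4: thread A executes A3 (x = 0). Shared: x=0 y=7 z=0. PCs: A@3 B@1 C@0
Step 5: thread B executes B2 (y = y + 1). Shared: x=0 y=8 z=0. PCs: A@3 B@2 C@0
Step 6: thread C executes C1 (y = z - 2). Shared: x=0 y=-2 z=0. PCs: A@3 B@2 C@1
Step 7: thread B executes B3 (y = 0). Shared: x=0 y=0 z=0. PCs: A@3 B@3 C@1
Step 8: thread A executes A4 (z = z + 1). Shared: x=0 y=0 z=1. PCs: A@4 B@3 C@1
Step 9: thread C executes C2 (z = y + 2). Shared: x=0 y=0 z=2. PCs: A@4 B@3 C@2
Step 10: thread B executes B4 (y = y + 2). Shared: x=0 y=2 z=2. PCs: A@4 B@4 C@2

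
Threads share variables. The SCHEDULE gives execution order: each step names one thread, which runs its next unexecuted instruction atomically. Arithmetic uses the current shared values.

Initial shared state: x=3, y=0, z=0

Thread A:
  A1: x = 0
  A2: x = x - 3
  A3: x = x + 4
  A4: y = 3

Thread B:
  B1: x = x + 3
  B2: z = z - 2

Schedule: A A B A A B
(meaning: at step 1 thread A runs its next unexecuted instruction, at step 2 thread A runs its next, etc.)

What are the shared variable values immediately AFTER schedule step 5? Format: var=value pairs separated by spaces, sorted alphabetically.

Step 1: thread A executes A1 (x = 0). Shared: x=0 y=0 z=0. PCs: A@1 B@0
Step 2: thread A executes A2 (x = x - 3). Shared: x=-3 y=0 z=0. PCs: A@2 B@0
Step 3: thread B executes B1 (x = x + 3). Shared: x=0 y=0 z=0. PCs: A@2 B@1
Step 4: thread A executes A3 (x = x + 4). Shared: x=4 y=0 z=0. PCs: A@3 B@1
Step 5: thread A executes A4 (y = 3). Shared: x=4 y=3 z=0. PCs: A@4 B@1

Answer: x=4 y=3 z=0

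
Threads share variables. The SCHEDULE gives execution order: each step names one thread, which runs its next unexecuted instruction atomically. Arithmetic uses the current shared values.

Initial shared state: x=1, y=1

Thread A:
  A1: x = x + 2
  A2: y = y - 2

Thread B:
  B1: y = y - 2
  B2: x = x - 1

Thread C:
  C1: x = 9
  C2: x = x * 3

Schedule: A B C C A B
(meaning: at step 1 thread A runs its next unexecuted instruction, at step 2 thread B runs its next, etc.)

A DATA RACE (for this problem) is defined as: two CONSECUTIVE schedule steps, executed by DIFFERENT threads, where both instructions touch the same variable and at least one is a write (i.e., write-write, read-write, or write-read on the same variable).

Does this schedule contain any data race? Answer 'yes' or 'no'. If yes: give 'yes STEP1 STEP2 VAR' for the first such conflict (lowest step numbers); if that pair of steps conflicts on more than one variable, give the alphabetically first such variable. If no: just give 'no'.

Answer: no

Derivation:
Steps 1,2: A(r=x,w=x) vs B(r=y,w=y). No conflict.
Steps 2,3: B(r=y,w=y) vs C(r=-,w=x). No conflict.
Steps 3,4: same thread (C). No race.
Steps 4,5: C(r=x,w=x) vs A(r=y,w=y). No conflict.
Steps 5,6: A(r=y,w=y) vs B(r=x,w=x). No conflict.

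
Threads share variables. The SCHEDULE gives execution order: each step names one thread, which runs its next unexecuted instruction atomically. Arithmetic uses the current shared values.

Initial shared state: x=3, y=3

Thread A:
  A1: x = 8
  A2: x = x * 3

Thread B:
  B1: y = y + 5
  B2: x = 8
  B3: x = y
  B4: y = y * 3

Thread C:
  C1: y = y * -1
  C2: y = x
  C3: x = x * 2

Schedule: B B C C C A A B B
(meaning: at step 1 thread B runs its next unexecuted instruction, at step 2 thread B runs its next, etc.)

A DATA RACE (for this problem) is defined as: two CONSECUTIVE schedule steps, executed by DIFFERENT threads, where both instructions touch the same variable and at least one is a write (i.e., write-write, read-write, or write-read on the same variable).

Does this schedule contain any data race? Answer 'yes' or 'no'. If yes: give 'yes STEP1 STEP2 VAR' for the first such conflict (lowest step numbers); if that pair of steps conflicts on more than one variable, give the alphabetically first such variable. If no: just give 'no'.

Steps 1,2: same thread (B). No race.
Steps 2,3: B(r=-,w=x) vs C(r=y,w=y). No conflict.
Steps 3,4: same thread (C). No race.
Steps 4,5: same thread (C). No race.
Steps 5,6: C(x = x * 2) vs A(x = 8). RACE on x (W-W).
Steps 6,7: same thread (A). No race.
Steps 7,8: A(x = x * 3) vs B(x = y). RACE on x (W-W).
Steps 8,9: same thread (B). No race.
First conflict at steps 5,6.

Answer: yes 5 6 x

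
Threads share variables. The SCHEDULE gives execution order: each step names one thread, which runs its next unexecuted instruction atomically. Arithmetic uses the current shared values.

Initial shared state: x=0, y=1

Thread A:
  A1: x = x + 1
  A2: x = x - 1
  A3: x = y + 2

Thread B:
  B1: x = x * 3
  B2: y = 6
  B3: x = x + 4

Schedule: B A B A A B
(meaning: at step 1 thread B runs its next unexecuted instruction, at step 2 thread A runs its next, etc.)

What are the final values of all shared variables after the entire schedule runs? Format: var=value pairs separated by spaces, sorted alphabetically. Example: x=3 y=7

Step 1: thread B executes B1 (x = x * 3). Shared: x=0 y=1. PCs: A@0 B@1
Step 2: thread A executes A1 (x = x + 1). Shared: x=1 y=1. PCs: A@1 B@1
Step 3: thread B executes B2 (y = 6). Shared: x=1 y=6. PCs: A@1 B@2
Step 4: thread A executes A2 (x = x - 1). Shared: x=0 y=6. PCs: A@2 B@2
Step 5: thread A executes A3 (x = y + 2). Shared: x=8 y=6. PCs: A@3 B@2
Step 6: thread B executes B3 (x = x + 4). Shared: x=12 y=6. PCs: A@3 B@3

Answer: x=12 y=6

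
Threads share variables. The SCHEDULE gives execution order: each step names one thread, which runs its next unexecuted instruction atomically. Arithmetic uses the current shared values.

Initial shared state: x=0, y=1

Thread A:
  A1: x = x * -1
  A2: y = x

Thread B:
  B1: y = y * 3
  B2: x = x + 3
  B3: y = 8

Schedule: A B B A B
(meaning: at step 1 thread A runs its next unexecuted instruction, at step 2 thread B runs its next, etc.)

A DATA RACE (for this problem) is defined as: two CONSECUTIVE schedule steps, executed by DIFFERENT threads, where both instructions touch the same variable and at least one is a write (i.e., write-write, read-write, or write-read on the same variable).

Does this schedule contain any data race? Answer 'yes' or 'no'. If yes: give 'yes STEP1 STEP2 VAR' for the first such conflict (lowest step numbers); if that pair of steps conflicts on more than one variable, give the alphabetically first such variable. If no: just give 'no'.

Steps 1,2: A(r=x,w=x) vs B(r=y,w=y). No conflict.
Steps 2,3: same thread (B). No race.
Steps 3,4: B(x = x + 3) vs A(y = x). RACE on x (W-R).
Steps 4,5: A(y = x) vs B(y = 8). RACE on y (W-W).
First conflict at steps 3,4.

Answer: yes 3 4 x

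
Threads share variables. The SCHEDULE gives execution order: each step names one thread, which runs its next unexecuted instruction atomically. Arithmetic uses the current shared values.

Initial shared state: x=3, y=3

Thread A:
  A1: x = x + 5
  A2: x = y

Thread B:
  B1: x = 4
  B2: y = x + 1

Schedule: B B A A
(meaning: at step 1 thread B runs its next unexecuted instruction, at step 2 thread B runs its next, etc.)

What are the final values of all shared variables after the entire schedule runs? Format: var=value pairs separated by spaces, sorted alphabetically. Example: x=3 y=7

Answer: x=5 y=5

Derivation:
Step 1: thread B executes B1 (x = 4). Shared: x=4 y=3. PCs: A@0 B@1
Step 2: thread B executes B2 (y = x + 1). Shared: x=4 y=5. PCs: A@0 B@2
Step 3: thread A executes A1 (x = x + 5). Shared: x=9 y=5. PCs: A@1 B@2
Step 4: thread A executes A2 (x = y). Shared: x=5 y=5. PCs: A@2 B@2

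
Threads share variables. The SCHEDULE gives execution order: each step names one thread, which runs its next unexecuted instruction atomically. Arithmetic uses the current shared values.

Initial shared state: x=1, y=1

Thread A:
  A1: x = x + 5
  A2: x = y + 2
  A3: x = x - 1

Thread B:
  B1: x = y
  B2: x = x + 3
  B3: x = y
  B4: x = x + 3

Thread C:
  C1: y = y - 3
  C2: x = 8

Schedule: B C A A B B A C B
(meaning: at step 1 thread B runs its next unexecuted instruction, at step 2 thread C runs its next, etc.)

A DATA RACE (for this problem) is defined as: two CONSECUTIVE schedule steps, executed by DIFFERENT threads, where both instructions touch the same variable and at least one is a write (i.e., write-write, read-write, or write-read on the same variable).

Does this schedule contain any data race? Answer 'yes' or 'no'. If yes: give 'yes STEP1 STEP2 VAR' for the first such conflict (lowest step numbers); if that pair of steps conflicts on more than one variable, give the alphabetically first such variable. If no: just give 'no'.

Answer: yes 1 2 y

Derivation:
Steps 1,2: B(x = y) vs C(y = y - 3). RACE on y (R-W).
Steps 2,3: C(r=y,w=y) vs A(r=x,w=x). No conflict.
Steps 3,4: same thread (A). No race.
Steps 4,5: A(x = y + 2) vs B(x = x + 3). RACE on x (W-W).
Steps 5,6: same thread (B). No race.
Steps 6,7: B(x = y) vs A(x = x - 1). RACE on x (W-W).
Steps 7,8: A(x = x - 1) vs C(x = 8). RACE on x (W-W).
Steps 8,9: C(x = 8) vs B(x = x + 3). RACE on x (W-W).
First conflict at steps 1,2.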